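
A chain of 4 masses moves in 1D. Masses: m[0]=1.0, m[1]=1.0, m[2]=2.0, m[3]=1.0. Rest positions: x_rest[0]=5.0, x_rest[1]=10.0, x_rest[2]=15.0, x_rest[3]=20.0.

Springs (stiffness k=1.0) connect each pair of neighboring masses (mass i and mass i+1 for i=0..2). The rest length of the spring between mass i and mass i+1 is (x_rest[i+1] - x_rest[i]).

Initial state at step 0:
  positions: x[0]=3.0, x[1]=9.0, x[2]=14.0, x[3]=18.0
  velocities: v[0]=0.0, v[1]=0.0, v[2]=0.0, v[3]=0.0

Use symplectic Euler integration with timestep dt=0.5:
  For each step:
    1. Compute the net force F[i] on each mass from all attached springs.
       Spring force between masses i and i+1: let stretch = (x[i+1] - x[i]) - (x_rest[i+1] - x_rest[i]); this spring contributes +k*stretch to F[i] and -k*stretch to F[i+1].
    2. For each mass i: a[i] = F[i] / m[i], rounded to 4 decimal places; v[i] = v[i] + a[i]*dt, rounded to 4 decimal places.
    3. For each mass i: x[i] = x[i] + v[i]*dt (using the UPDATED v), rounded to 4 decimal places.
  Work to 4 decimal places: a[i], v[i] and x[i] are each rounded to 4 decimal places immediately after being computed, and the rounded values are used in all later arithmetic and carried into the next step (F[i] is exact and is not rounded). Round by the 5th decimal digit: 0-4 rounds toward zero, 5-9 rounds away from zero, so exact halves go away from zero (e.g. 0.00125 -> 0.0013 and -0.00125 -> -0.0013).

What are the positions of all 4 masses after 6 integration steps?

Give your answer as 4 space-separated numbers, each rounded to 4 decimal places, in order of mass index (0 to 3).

Answer: 3.7603 8.7473 13.2662 18.9609

Derivation:
Step 0: x=[3.0000 9.0000 14.0000 18.0000] v=[0.0000 0.0000 0.0000 0.0000]
Step 1: x=[3.2500 8.7500 13.8750 18.2500] v=[0.5000 -0.5000 -0.2500 0.5000]
Step 2: x=[3.6250 8.4063 13.6563 18.6563] v=[0.7500 -0.6875 -0.4375 0.8125]
Step 3: x=[3.9454 8.1797 13.4063 19.0626] v=[0.6407 -0.4532 -0.5000 0.8125]
Step 4: x=[4.0744 8.2012 13.2100 19.3048] v=[0.2579 0.0430 -0.3926 0.4844]
Step 5: x=[3.9851 8.4432 13.1495 19.2733] v=[-0.1787 0.4840 -0.1211 -0.0630]
Step 6: x=[3.7603 8.7473 13.2662 18.9609] v=[-0.4497 0.6081 0.2333 -0.6249]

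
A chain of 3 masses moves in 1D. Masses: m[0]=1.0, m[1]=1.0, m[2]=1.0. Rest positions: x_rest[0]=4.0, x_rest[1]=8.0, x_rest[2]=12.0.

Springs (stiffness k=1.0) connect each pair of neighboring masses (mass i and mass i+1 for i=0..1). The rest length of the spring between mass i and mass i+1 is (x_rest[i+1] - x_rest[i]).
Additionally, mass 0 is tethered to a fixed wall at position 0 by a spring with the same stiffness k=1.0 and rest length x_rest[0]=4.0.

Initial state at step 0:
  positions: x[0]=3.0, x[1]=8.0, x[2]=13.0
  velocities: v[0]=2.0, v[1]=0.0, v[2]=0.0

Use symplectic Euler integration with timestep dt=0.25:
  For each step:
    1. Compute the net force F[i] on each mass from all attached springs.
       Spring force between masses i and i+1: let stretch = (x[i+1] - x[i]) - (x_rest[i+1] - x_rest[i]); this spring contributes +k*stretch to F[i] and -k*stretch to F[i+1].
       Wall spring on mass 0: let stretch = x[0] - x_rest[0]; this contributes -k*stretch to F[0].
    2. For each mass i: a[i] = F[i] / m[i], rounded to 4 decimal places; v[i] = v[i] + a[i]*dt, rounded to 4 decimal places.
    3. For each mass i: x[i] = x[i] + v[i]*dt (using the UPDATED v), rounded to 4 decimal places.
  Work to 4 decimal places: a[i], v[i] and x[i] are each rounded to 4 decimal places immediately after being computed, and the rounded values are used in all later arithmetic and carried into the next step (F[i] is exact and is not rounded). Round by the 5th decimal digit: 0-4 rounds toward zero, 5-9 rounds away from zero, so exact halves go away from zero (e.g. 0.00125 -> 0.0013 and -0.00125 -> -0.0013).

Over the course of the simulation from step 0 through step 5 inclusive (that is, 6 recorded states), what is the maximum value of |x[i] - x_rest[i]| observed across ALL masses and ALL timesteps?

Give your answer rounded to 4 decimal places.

Answer: 1.8283

Derivation:
Step 0: x=[3.0000 8.0000 13.0000] v=[2.0000 0.0000 0.0000]
Step 1: x=[3.6250 8.0000 12.9375] v=[2.5000 0.0000 -0.2500]
Step 2: x=[4.2969 8.0352 12.8164] v=[2.6875 0.1406 -0.4844]
Step 3: x=[4.9339 8.1355 12.6465] v=[2.5479 0.4013 -0.6797]
Step 4: x=[5.4626 8.3177 12.4446] v=[2.1148 0.7287 -0.8075]
Step 5: x=[5.8283 8.5794 12.2348] v=[1.4629 1.0467 -0.8392]
Max displacement = 1.8283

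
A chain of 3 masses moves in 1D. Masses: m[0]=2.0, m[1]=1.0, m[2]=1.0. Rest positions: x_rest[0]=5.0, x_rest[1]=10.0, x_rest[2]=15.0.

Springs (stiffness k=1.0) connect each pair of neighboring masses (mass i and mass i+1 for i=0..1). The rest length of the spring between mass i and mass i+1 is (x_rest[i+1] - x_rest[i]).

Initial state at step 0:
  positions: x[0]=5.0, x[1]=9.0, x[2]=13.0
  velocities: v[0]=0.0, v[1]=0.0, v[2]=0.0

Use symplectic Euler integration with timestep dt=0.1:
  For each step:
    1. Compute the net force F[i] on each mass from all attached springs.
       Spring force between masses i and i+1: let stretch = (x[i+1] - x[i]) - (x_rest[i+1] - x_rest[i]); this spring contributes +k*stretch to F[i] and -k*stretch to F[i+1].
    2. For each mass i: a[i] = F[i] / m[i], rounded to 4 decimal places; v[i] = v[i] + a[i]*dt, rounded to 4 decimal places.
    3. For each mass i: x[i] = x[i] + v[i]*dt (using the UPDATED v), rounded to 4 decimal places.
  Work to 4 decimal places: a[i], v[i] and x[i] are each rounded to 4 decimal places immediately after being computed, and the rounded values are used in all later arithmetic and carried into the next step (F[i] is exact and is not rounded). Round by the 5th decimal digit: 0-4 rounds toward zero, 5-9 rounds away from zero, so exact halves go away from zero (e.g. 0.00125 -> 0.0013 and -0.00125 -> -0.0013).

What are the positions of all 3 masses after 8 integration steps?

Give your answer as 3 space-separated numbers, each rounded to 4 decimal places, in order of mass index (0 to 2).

Step 0: x=[5.0000 9.0000 13.0000] v=[0.0000 0.0000 0.0000]
Step 1: x=[4.9950 9.0000 13.0100] v=[-0.0500 0.0000 0.1000]
Step 2: x=[4.9850 9.0001 13.0299] v=[-0.0998 0.0005 0.1990]
Step 3: x=[4.9701 9.0003 13.0595] v=[-0.1491 0.0020 0.2960]
Step 4: x=[4.9503 9.0008 13.0985] v=[-0.1976 0.0049 0.3901]
Step 5: x=[4.9258 9.0018 13.1465] v=[-0.2451 0.0096 0.4803]
Step 6: x=[4.8967 9.0035 13.2031] v=[-0.2913 0.0165 0.5658]
Step 7: x=[4.8631 9.0061 13.2677] v=[-0.3360 0.0258 0.6458]
Step 8: x=[4.8252 9.0099 13.3397] v=[-0.3789 0.0377 0.7196]

Answer: 4.8252 9.0099 13.3397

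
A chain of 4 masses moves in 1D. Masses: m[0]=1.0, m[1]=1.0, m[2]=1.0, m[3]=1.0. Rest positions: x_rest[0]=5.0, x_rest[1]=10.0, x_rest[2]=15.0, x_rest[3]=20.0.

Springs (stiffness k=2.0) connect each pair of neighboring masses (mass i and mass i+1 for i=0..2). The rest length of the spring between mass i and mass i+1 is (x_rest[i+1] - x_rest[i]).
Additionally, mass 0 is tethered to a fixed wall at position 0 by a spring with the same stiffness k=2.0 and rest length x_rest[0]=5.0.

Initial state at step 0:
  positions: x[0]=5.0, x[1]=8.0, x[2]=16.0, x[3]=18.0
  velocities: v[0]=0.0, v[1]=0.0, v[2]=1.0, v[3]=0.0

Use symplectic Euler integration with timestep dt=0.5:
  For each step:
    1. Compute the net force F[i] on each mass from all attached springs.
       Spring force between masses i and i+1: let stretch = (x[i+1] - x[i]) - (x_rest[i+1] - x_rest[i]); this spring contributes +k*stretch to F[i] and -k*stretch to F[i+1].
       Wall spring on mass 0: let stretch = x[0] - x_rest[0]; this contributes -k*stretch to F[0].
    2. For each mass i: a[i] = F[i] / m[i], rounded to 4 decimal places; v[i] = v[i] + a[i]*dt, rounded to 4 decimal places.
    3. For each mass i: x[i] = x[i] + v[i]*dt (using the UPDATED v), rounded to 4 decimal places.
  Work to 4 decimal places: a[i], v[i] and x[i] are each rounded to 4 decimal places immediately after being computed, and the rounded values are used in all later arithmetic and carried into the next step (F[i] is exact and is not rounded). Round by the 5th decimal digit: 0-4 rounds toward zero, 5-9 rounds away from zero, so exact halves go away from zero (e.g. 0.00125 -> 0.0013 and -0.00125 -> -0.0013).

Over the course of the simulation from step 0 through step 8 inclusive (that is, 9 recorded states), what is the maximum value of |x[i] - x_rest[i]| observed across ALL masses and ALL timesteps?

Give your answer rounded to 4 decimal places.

Step 0: x=[5.0000 8.0000 16.0000 18.0000] v=[0.0000 0.0000 1.0000 0.0000]
Step 1: x=[4.0000 10.5000 13.5000 19.5000] v=[-2.0000 5.0000 -5.0000 3.0000]
Step 2: x=[4.2500 11.2500 12.5000 20.5000] v=[0.5000 1.5000 -2.0000 2.0000]
Step 3: x=[5.8750 9.1250 14.8750 20.0000] v=[3.2500 -4.2500 4.7500 -1.0000]
Step 4: x=[6.1875 8.2500 16.9375 19.4375] v=[0.6250 -1.7500 4.1250 -1.1250]
Step 5: x=[4.4375 10.6875 15.9063 20.1250] v=[-3.5000 4.8750 -2.0625 1.3750]
Step 6: x=[3.5938 12.6094 14.3750 21.2032] v=[-1.6875 3.8438 -3.0626 2.1563]
Step 7: x=[5.4610 10.9063 15.3750 21.3673] v=[3.7343 -3.4062 2.0000 0.3281]
Step 8: x=[7.3203 8.7149 17.1368 21.0352] v=[3.7186 -4.3828 3.5236 -0.6642]
Max displacement = 2.6094

Answer: 2.6094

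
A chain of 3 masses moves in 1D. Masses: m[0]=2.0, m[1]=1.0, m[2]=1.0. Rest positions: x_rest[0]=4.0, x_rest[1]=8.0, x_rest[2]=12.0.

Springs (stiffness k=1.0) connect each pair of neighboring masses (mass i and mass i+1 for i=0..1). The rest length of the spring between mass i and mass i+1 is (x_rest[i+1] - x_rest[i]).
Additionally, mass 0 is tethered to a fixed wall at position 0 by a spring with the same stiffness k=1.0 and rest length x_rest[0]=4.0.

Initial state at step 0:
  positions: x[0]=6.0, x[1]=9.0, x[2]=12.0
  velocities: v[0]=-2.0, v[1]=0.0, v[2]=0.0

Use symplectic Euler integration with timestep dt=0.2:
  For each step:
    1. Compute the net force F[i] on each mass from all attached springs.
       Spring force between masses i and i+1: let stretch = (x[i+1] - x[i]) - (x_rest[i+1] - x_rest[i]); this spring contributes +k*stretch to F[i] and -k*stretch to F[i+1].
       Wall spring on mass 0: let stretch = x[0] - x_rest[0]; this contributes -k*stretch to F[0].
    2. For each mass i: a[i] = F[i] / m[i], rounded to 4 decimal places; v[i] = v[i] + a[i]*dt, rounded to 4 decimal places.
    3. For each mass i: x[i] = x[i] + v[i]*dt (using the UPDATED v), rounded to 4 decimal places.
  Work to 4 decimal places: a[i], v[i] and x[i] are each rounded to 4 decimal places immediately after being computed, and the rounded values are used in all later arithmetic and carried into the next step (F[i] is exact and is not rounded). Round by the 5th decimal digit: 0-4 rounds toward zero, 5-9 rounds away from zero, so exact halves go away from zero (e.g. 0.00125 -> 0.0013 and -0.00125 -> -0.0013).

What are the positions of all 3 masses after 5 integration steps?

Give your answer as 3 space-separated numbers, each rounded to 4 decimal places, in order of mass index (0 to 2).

Answer: 3.4813 8.6932 12.5323

Derivation:
Step 0: x=[6.0000 9.0000 12.0000] v=[-2.0000 0.0000 0.0000]
Step 1: x=[5.5400 9.0000 12.0400] v=[-2.3000 0.0000 0.2000]
Step 2: x=[5.0384 8.9832 12.1184] v=[-2.5080 -0.0840 0.3920]
Step 3: x=[4.5149 8.9340 12.2314] v=[-2.6174 -0.2459 0.5650]
Step 4: x=[3.9895 8.8400 12.3725] v=[-2.6270 -0.4702 0.7055]
Step 5: x=[3.4813 8.6932 12.5323] v=[-2.5409 -0.7338 0.7990]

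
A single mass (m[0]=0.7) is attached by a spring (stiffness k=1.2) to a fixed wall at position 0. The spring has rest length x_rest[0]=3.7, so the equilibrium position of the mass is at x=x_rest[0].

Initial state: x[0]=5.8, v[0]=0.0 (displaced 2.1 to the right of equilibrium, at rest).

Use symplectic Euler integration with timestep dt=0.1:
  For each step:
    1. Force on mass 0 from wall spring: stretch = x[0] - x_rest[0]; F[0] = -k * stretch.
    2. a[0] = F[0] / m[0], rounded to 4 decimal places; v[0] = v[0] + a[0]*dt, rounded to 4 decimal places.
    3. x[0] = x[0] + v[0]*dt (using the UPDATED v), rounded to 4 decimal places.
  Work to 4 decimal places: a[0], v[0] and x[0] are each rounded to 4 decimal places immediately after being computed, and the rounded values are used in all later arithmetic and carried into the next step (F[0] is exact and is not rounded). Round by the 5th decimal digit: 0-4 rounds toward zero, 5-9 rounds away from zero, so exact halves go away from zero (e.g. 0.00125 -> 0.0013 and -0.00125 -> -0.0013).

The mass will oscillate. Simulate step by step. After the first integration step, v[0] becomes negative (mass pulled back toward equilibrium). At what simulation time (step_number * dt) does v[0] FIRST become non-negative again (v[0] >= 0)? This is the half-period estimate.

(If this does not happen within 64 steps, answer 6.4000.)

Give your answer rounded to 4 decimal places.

Step 0: x=[5.8000] v=[0.0000]
Step 1: x=[5.7640] v=[-0.3600]
Step 2: x=[5.6926] v=[-0.7138]
Step 3: x=[5.5871] v=[-1.0554]
Step 4: x=[5.4492] v=[-1.3789]
Step 5: x=[5.2813] v=[-1.6788]
Step 6: x=[5.0863] v=[-1.9499]
Step 7: x=[4.8675] v=[-2.1876]
Step 8: x=[4.6287] v=[-2.3877]
Step 9: x=[4.3740] v=[-2.5469]
Step 10: x=[4.1078] v=[-2.6624]
Step 11: x=[3.8346] v=[-2.7323]
Step 12: x=[3.5591] v=[-2.7554]
Step 13: x=[3.2860] v=[-2.7313]
Step 14: x=[3.0200] v=[-2.6603]
Step 15: x=[2.7656] v=[-2.5437]
Step 16: x=[2.5273] v=[-2.3835]
Step 17: x=[2.3091] v=[-2.1825]
Step 18: x=[2.1147] v=[-1.9441]
Step 19: x=[1.9475] v=[-1.6723]
Step 20: x=[1.8103] v=[-1.3719]
Step 21: x=[1.7055] v=[-1.0480]
Step 22: x=[1.6349] v=[-0.7061]
Step 23: x=[1.5997] v=[-0.3521]
Step 24: x=[1.6005] v=[0.0080]
First v>=0 after going negative at step 24, time=2.4000

Answer: 2.4000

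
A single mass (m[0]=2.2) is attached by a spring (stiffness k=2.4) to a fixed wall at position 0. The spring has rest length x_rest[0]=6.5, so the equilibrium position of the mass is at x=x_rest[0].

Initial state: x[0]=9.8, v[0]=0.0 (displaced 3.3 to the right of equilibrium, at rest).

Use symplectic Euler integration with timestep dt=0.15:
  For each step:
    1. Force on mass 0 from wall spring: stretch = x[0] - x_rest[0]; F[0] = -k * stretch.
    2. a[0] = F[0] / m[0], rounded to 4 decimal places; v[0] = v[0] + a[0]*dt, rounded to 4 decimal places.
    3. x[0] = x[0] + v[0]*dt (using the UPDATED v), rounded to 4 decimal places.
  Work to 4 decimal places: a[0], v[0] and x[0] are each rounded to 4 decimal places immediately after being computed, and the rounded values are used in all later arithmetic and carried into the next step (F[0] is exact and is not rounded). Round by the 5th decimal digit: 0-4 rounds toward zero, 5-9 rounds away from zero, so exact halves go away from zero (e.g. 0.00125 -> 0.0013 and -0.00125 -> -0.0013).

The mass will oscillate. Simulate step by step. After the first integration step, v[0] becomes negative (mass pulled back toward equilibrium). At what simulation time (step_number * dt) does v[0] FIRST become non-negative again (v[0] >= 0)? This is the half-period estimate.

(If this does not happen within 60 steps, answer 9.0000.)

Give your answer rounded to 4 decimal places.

Answer: 3.1500

Derivation:
Step 0: x=[9.8000] v=[0.0000]
Step 1: x=[9.7190] v=[-0.5400]
Step 2: x=[9.5590] v=[-1.0667]
Step 3: x=[9.3239] v=[-1.5673]
Step 4: x=[9.0195] v=[-2.0294]
Step 5: x=[8.6532] v=[-2.4417]
Step 6: x=[8.2341] v=[-2.7940]
Step 7: x=[7.7724] v=[-3.0778]
Step 8: x=[7.2795] v=[-3.2860]
Step 9: x=[6.7675] v=[-3.4136]
Step 10: x=[6.2489] v=[-3.4574]
Step 11: x=[5.7365] v=[-3.4163]
Step 12: x=[5.2428] v=[-3.2914]
Step 13: x=[4.7799] v=[-3.0857]
Step 14: x=[4.3593] v=[-2.8042]
Step 15: x=[3.9912] v=[-2.4539]
Step 16: x=[3.6847] v=[-2.0434]
Step 17: x=[3.4473] v=[-1.5827]
Step 18: x=[3.2848] v=[-1.0832]
Step 19: x=[3.2012] v=[-0.5571]
Step 20: x=[3.1986] v=[-0.0173]
Step 21: x=[3.2770] v=[0.5229]
First v>=0 after going negative at step 21, time=3.1500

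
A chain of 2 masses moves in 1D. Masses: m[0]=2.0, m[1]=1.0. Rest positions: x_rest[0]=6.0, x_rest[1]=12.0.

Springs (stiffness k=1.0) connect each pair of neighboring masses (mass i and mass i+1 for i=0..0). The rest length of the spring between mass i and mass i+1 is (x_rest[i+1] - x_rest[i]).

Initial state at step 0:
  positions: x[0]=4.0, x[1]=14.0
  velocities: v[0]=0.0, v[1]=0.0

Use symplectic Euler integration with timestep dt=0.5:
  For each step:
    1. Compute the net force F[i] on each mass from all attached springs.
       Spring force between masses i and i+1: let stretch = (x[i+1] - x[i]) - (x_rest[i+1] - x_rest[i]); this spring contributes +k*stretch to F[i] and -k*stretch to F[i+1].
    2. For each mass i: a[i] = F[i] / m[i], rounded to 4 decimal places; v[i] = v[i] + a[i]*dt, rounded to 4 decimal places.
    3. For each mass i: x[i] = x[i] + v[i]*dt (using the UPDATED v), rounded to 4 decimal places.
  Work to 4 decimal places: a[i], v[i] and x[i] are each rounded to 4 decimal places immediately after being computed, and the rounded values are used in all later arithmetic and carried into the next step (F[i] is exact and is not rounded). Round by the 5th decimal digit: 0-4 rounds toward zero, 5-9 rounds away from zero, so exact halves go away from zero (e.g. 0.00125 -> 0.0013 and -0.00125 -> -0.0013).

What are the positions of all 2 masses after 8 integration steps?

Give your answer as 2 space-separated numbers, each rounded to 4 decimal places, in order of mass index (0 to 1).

Answer: 4.5687 12.8636

Derivation:
Step 0: x=[4.0000 14.0000] v=[0.0000 0.0000]
Step 1: x=[4.5000 13.0000] v=[1.0000 -2.0000]
Step 2: x=[5.3125 11.3750] v=[1.6250 -3.2500]
Step 3: x=[6.1329 9.7344] v=[1.6407 -3.2813]
Step 4: x=[6.6535 8.6934] v=[1.0411 -2.0821]
Step 5: x=[6.6791 8.6424] v=[0.0511 -0.1021]
Step 6: x=[6.2001 9.6006] v=[-0.9581 1.9163]
Step 7: x=[5.3961 11.2087] v=[-1.6080 3.2161]
Step 8: x=[4.5687 12.8636] v=[-1.6549 3.3098]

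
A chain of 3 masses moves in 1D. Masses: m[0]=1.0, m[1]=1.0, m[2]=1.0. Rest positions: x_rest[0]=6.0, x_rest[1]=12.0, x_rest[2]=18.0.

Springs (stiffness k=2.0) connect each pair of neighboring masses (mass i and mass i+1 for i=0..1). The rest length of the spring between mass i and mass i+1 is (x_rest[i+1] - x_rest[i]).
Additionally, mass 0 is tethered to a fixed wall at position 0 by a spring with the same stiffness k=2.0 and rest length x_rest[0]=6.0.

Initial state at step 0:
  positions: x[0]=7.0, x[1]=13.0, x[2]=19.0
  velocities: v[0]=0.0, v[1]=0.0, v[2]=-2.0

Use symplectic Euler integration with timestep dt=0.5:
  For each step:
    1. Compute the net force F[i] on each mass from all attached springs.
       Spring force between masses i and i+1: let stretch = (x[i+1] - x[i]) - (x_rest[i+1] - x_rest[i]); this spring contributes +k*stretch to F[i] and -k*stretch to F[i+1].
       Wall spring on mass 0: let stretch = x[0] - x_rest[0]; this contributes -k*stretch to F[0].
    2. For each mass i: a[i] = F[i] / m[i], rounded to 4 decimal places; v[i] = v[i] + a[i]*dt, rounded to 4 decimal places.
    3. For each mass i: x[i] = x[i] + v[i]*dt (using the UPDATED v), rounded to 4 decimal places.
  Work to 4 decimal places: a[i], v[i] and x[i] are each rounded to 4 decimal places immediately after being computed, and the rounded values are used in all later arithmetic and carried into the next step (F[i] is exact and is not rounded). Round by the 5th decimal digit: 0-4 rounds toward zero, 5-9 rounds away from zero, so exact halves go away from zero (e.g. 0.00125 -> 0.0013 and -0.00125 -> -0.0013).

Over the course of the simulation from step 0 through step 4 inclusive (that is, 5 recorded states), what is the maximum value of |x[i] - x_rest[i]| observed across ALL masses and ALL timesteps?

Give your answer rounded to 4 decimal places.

Answer: 1.7500

Derivation:
Step 0: x=[7.0000 13.0000 19.0000] v=[0.0000 0.0000 -2.0000]
Step 1: x=[6.5000 13.0000 18.0000] v=[-1.0000 0.0000 -2.0000]
Step 2: x=[6.0000 12.2500 17.5000] v=[-1.0000 -1.5000 -1.0000]
Step 3: x=[5.6250 11.0000 17.3750] v=[-0.7500 -2.5000 -0.2500]
Step 4: x=[5.1250 10.2500 17.0625] v=[-1.0000 -1.5000 -0.6250]
Max displacement = 1.7500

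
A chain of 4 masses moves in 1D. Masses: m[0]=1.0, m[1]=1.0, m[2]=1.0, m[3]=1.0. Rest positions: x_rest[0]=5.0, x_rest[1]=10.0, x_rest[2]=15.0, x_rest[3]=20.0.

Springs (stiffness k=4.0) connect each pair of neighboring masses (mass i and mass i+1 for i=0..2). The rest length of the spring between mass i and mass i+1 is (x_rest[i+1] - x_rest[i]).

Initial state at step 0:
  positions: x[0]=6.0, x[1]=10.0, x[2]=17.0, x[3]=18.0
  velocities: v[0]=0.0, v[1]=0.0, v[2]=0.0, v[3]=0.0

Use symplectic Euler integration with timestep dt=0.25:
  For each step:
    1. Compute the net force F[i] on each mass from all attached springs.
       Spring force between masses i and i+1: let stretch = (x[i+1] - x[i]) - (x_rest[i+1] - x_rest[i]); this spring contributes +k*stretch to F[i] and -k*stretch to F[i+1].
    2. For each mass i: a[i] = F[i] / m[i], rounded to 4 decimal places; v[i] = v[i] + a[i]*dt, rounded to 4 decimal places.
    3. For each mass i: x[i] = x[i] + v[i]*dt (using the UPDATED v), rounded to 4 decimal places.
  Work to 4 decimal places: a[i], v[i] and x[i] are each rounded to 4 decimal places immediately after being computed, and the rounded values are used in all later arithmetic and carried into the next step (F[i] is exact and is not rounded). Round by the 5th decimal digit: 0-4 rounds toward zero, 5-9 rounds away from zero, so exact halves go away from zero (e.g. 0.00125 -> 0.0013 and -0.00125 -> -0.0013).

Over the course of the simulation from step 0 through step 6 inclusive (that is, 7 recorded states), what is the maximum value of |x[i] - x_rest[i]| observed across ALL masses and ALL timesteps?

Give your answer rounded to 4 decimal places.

Answer: 2.1114

Derivation:
Step 0: x=[6.0000 10.0000 17.0000 18.0000] v=[0.0000 0.0000 0.0000 0.0000]
Step 1: x=[5.7500 10.7500 15.5000 19.0000] v=[-1.0000 3.0000 -6.0000 4.0000]
Step 2: x=[5.5000 11.4375 13.6875 20.3750] v=[-1.0000 2.7500 -7.2500 5.5000]
Step 3: x=[5.4844 11.2031 12.9844 21.3281] v=[-0.0625 -0.9375 -2.8125 3.8125]
Step 4: x=[5.6485 9.9844 13.9219 21.4453] v=[0.6562 -4.8749 3.7499 0.4688]
Step 5: x=[5.6465 8.6661 15.7559 20.9317] v=[-0.0079 -5.2733 7.3358 -2.0546]
Step 6: x=[5.1494 8.3653 17.1114 20.3741] v=[-1.9883 -1.2031 5.4218 -2.2304]
Max displacement = 2.1114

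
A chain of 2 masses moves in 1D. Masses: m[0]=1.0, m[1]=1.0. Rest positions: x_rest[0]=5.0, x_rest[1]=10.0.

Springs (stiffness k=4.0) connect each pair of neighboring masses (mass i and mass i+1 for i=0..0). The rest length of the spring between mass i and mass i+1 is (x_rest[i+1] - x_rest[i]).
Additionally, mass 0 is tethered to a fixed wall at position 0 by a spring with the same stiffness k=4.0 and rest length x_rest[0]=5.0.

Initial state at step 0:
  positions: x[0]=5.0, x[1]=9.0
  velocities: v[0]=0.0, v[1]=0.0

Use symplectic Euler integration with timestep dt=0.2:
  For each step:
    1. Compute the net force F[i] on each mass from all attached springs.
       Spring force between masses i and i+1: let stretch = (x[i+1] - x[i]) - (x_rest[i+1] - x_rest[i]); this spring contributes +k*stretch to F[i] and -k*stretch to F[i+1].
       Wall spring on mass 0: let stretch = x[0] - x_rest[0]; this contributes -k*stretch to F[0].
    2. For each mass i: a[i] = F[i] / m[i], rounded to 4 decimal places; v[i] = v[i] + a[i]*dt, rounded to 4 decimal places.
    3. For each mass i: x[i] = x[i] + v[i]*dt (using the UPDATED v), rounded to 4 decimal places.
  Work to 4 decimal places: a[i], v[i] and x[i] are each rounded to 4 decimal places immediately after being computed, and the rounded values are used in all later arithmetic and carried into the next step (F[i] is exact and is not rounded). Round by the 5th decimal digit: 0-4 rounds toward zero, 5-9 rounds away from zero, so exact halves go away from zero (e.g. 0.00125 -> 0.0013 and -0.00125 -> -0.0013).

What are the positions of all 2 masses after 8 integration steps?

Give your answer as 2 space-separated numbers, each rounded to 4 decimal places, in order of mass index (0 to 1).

Step 0: x=[5.0000 9.0000] v=[0.0000 0.0000]
Step 1: x=[4.8400 9.1600] v=[-0.8000 0.8000]
Step 2: x=[4.5968 9.4288] v=[-1.2160 1.3440]
Step 3: x=[4.3912 9.7245] v=[-1.0278 1.4784]
Step 4: x=[4.3364 9.9669] v=[-0.2741 1.2118]
Step 5: x=[4.4886 10.1084] v=[0.7612 0.7074]
Step 6: x=[4.8218 10.1507] v=[1.6662 0.2116]
Step 7: x=[5.2362 10.1404] v=[2.0719 -0.0515]
Step 8: x=[5.5975 10.1454] v=[1.8063 0.0251]

Answer: 5.5975 10.1454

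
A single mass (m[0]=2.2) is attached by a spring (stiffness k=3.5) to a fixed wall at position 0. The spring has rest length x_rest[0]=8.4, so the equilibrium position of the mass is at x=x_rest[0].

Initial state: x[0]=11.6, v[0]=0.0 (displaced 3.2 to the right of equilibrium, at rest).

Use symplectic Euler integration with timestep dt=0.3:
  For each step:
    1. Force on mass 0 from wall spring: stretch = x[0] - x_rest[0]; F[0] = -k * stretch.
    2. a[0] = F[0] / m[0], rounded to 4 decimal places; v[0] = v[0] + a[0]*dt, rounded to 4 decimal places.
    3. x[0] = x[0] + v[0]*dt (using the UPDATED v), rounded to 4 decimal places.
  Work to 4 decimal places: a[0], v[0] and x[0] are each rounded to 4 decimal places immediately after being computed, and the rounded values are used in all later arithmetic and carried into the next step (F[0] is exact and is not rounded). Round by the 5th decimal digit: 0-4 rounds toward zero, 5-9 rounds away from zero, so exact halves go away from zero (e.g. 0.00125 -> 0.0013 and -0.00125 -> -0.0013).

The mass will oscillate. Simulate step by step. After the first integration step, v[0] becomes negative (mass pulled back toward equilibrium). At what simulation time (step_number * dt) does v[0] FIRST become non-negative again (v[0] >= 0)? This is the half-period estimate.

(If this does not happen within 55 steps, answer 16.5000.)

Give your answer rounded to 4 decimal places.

Step 0: x=[11.6000] v=[0.0000]
Step 1: x=[11.1418] v=[-1.5273]
Step 2: x=[10.2910] v=[-2.8359]
Step 3: x=[9.1695] v=[-3.7384]
Step 4: x=[7.9378] v=[-4.1057]
Step 5: x=[6.7723] v=[-3.8851]
Step 6: x=[5.8398] v=[-3.1083]
Step 7: x=[5.2739] v=[-1.8864]
Step 8: x=[5.1556] v=[-0.3944]
Step 9: x=[5.5018] v=[1.1541]
First v>=0 after going negative at step 9, time=2.7000

Answer: 2.7000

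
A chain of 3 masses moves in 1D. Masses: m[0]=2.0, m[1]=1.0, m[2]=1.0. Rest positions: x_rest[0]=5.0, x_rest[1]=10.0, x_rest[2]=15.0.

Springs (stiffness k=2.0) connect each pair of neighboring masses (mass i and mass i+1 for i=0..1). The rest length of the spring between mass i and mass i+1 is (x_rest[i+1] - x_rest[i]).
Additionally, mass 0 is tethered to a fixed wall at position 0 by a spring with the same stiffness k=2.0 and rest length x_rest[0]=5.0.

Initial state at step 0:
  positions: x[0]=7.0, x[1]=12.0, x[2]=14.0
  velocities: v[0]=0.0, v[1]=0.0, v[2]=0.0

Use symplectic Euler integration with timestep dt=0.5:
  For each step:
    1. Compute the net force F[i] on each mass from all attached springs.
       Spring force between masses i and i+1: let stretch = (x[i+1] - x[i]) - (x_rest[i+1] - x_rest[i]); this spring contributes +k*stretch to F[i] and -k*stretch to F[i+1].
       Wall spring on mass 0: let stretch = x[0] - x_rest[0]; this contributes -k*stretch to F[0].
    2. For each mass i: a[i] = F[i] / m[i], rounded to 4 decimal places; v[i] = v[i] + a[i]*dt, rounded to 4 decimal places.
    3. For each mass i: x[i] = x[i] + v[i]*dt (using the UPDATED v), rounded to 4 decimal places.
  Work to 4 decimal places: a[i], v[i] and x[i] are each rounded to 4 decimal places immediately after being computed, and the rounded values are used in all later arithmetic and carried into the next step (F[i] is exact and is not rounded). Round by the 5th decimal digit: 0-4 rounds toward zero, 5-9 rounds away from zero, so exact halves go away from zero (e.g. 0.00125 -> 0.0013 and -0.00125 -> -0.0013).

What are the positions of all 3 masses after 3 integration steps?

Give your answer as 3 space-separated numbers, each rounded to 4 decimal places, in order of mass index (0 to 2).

Step 0: x=[7.0000 12.0000 14.0000] v=[0.0000 0.0000 0.0000]
Step 1: x=[6.5000 10.5000 15.5000] v=[-1.0000 -3.0000 3.0000]
Step 2: x=[5.3750 9.5000 17.0000] v=[-2.2500 -2.0000 3.0000]
Step 3: x=[3.9375 10.1875 17.2500] v=[-2.8750 1.3750 0.5000]

Answer: 3.9375 10.1875 17.2500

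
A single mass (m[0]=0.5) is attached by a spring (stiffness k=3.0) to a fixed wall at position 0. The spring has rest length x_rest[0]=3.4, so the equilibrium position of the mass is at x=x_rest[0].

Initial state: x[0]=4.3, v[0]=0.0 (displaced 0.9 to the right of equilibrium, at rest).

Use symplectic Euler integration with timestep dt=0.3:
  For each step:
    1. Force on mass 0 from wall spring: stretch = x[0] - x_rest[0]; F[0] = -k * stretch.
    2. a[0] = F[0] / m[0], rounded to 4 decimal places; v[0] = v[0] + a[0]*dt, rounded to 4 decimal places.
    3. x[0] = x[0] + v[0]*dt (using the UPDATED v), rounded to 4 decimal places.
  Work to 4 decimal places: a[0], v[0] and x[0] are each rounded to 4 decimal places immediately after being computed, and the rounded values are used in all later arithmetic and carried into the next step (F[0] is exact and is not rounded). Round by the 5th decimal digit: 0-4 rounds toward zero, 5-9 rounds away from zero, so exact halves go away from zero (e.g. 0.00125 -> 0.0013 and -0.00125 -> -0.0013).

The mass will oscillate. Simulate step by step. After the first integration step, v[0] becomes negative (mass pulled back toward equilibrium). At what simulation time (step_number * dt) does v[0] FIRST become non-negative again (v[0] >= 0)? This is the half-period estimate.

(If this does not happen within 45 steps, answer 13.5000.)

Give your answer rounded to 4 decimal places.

Answer: 1.5000

Derivation:
Step 0: x=[4.3000] v=[0.0000]
Step 1: x=[3.8140] v=[-1.6200]
Step 2: x=[3.1044] v=[-2.3652]
Step 3: x=[2.5545] v=[-1.8331]
Step 4: x=[2.4611] v=[-0.3112]
Step 5: x=[2.8747] v=[1.3788]
First v>=0 after going negative at step 5, time=1.5000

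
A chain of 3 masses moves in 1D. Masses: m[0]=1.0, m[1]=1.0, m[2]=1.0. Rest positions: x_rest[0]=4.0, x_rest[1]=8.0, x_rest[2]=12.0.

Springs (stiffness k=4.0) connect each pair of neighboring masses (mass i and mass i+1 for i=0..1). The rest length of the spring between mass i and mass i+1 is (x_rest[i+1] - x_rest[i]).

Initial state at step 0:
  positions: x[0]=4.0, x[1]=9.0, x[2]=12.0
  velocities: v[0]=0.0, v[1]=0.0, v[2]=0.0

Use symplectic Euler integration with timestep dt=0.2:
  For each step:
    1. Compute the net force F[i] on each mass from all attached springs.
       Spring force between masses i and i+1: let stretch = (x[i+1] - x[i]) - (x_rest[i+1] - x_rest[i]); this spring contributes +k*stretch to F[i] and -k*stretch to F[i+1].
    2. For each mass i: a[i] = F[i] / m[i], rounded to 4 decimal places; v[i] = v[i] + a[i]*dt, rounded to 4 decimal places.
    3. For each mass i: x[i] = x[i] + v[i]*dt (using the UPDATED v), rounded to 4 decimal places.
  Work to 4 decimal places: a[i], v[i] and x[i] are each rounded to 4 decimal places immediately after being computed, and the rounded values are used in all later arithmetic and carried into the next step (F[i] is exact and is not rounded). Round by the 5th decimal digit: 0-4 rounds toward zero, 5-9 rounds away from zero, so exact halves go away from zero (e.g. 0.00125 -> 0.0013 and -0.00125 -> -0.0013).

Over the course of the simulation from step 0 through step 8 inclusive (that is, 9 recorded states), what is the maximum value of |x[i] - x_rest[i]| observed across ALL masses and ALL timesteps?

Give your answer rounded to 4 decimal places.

Answer: 1.0185

Derivation:
Step 0: x=[4.0000 9.0000 12.0000] v=[0.0000 0.0000 0.0000]
Step 1: x=[4.1600 8.6800 12.1600] v=[0.8000 -1.6000 0.8000]
Step 2: x=[4.4032 8.1936 12.4032] v=[1.2160 -2.4320 1.2160]
Step 3: x=[4.6129 7.7743 12.6129] v=[1.0483 -2.0966 1.0483]
Step 4: x=[4.6884 7.6233 12.6884] v=[0.3774 -0.7548 0.3774]
Step 5: x=[4.5935 7.8132 12.5935] v=[-0.4747 0.9494 -0.4747]
Step 6: x=[4.3737 8.2528 12.3737] v=[-1.0989 2.1979 -1.0989]
Step 7: x=[4.1346 8.7311 12.1346] v=[-1.1956 2.3913 -1.1956]
Step 8: x=[3.9909 9.0185 11.9909] v=[-0.7184 1.4369 -0.7184]
Max displacement = 1.0185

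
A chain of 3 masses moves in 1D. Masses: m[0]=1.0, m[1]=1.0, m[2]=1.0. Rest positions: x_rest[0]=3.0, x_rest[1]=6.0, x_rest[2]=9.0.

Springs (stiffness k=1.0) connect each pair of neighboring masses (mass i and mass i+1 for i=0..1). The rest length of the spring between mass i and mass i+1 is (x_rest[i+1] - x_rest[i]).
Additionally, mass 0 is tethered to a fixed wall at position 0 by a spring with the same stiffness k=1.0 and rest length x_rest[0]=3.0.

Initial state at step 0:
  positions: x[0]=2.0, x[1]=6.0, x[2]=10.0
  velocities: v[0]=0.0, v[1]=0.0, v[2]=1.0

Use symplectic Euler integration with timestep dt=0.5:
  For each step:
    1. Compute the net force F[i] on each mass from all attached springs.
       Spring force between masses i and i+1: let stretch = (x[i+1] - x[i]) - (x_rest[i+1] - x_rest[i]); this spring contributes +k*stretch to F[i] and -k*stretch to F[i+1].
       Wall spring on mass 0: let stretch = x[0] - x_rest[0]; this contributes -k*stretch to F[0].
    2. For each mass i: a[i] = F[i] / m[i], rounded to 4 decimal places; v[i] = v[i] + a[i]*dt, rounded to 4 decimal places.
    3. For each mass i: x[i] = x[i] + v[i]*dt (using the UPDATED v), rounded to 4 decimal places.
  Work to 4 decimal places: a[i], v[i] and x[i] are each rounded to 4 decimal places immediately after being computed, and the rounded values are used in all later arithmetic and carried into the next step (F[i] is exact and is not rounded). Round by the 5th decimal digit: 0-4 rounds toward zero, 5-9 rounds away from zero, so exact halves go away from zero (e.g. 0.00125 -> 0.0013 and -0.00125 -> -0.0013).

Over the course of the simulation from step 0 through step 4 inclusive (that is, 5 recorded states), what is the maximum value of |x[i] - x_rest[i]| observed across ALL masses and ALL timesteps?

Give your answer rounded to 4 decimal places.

Answer: 1.2931

Derivation:
Step 0: x=[2.0000 6.0000 10.0000] v=[0.0000 0.0000 1.0000]
Step 1: x=[2.5000 6.0000 10.2500] v=[1.0000 0.0000 0.5000]
Step 2: x=[3.2500 6.1875 10.1875] v=[1.5000 0.3750 -0.1250]
Step 3: x=[3.9219 6.6407 9.8750] v=[1.3438 0.9063 -0.6250]
Step 4: x=[4.2931 7.2228 9.5039] v=[0.7423 1.1641 -0.7422]
Max displacement = 1.2931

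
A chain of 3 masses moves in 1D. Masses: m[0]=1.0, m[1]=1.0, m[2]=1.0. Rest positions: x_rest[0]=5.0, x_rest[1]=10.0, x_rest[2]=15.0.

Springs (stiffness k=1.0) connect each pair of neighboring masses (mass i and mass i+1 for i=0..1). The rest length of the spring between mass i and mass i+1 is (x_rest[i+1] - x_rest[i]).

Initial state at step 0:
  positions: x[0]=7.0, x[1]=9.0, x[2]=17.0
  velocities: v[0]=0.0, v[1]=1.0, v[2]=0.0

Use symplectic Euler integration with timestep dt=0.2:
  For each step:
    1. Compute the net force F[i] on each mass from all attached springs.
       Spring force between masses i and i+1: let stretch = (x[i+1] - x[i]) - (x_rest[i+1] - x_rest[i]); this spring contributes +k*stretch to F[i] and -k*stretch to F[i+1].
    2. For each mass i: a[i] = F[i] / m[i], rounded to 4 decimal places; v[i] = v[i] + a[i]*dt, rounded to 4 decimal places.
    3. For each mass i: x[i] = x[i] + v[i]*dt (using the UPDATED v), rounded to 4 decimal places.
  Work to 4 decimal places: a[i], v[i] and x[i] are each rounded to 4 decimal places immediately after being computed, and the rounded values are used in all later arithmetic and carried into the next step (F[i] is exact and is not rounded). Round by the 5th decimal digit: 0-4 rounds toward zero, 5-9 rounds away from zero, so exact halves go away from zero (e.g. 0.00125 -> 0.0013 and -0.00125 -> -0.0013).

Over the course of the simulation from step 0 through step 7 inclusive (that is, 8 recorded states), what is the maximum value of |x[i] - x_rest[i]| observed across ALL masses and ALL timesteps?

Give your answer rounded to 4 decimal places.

Answer: 3.4715

Derivation:
Step 0: x=[7.0000 9.0000 17.0000] v=[0.0000 1.0000 0.0000]
Step 1: x=[6.8800 9.4400 16.8800] v=[-0.6000 2.2000 -0.6000]
Step 2: x=[6.6624 10.0752 16.6624] v=[-1.0880 3.1760 -1.0880]
Step 3: x=[6.3813 10.8374 16.3813] v=[-1.4054 3.8109 -1.4054]
Step 4: x=[6.0785 11.6431 16.0785] v=[-1.5142 4.0285 -1.5142]
Step 5: x=[5.7982 12.4036 15.7982] v=[-1.4013 3.8027 -1.4013]
Step 6: x=[5.5822 13.0357 15.5822] v=[-1.0802 3.1605 -1.0802]
Step 7: x=[5.4643 13.4715 15.4643] v=[-0.5895 2.1791 -0.5895]
Max displacement = 3.4715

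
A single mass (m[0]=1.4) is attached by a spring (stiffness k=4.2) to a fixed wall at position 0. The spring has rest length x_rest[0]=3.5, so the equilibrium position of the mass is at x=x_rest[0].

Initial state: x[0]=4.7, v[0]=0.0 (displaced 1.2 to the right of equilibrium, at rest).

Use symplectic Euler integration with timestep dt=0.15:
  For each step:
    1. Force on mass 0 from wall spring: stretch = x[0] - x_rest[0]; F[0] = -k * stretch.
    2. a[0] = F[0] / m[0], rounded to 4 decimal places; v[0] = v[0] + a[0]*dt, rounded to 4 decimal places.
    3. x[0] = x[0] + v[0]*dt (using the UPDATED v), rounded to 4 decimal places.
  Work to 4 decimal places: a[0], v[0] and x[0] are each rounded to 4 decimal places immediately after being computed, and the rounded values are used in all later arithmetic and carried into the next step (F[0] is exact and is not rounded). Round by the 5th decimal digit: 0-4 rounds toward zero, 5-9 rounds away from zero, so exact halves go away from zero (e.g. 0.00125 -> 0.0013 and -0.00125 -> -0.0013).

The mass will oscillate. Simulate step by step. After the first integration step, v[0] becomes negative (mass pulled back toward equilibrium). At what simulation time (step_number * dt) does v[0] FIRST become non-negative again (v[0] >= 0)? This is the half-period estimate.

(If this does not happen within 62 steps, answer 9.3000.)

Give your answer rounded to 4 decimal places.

Step 0: x=[4.7000] v=[0.0000]
Step 1: x=[4.6190] v=[-0.5400]
Step 2: x=[4.4625] v=[-1.0436]
Step 3: x=[4.2410] v=[-1.4767]
Step 4: x=[3.9695] v=[-1.8102]
Step 5: x=[3.6663] v=[-2.0215]
Step 6: x=[3.3519] v=[-2.0963]
Step 7: x=[3.0474] v=[-2.0297]
Step 8: x=[2.7735] v=[-1.8260]
Step 9: x=[2.5486] v=[-1.4991]
Step 10: x=[2.3880] v=[-1.0710]
Step 11: x=[2.3024] v=[-0.5706]
Step 12: x=[2.2976] v=[-0.0317]
Step 13: x=[2.3740] v=[0.5094]
First v>=0 after going negative at step 13, time=1.9500

Answer: 1.9500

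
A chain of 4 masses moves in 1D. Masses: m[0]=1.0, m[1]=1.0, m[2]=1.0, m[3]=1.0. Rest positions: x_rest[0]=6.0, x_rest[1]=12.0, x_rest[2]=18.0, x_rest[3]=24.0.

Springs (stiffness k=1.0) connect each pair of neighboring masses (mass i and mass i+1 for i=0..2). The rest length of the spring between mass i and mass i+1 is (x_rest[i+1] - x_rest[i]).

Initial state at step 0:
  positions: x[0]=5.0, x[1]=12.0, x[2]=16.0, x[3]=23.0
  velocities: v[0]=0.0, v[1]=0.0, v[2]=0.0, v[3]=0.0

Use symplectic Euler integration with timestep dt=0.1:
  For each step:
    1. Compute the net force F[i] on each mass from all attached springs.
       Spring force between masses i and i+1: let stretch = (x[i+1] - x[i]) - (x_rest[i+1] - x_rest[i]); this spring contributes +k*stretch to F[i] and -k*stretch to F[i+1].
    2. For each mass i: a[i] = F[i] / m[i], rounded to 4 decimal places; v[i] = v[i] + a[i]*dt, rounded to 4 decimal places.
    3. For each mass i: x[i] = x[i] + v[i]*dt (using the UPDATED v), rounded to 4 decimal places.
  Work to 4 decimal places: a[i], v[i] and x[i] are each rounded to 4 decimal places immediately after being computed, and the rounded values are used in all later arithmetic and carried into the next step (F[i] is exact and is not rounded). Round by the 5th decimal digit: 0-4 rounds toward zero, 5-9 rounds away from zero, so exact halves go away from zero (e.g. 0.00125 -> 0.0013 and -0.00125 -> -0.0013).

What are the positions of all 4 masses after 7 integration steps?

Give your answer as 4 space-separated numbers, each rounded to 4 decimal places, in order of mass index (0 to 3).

Answer: 5.2325 11.2791 16.7209 22.7675

Derivation:
Step 0: x=[5.0000 12.0000 16.0000 23.0000] v=[0.0000 0.0000 0.0000 0.0000]
Step 1: x=[5.0100 11.9700 16.0300 22.9900] v=[0.1000 -0.3000 0.3000 -0.1000]
Step 2: x=[5.0296 11.9110 16.0890 22.9704] v=[0.1960 -0.5900 0.5900 -0.1960]
Step 3: x=[5.0580 11.8250 16.1750 22.9420] v=[0.2841 -0.8603 0.8603 -0.2841]
Step 4: x=[5.0941 11.7148 16.2852 22.9059] v=[0.3608 -1.1020 1.1020 -0.3608]
Step 5: x=[5.1364 11.5841 16.4159 22.8636] v=[0.4229 -1.3070 1.3070 -0.4229]
Step 6: x=[5.1832 11.4372 16.5628 22.8168] v=[0.4677 -1.4686 1.4686 -0.4677]
Step 7: x=[5.2325 11.2791 16.7209 22.7675] v=[0.4931 -1.5814 1.5814 -0.4931]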